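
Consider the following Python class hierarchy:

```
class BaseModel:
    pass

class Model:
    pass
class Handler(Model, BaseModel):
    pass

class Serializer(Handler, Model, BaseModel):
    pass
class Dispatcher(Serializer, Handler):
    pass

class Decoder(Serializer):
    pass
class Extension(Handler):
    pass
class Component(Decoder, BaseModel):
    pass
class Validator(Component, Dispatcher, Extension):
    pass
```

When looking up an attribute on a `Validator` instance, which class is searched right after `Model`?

L[Validator] = Validator + merge(L[Component], L[Dispatcher], L[Extension], [Component Dispatcher Extension])
  take Component:  [Component Decoder Serializer Handler Model BaseModel object] + [Dispatcher Serializer Handler Model BaseModel object] + [Extension Handler Model BaseModel object] + [Component Dispatcher Extension]
  take Decoder:  [Decoder Serializer Handler Model BaseModel object] + [Dispatcher Serializer Handler Model BaseModel object] + [Extension Handler Model BaseModel object] + [Dispatcher Extension]
  take Dispatcher:  [Serializer Handler Model BaseModel object] + [Dispatcher Serializer Handler Model BaseModel object] + [Extension Handler Model BaseModel object] + [Dispatcher Extension]
  take Serializer:  [Serializer Handler Model BaseModel object] + [Serializer Handler Model BaseModel object] + [Extension Handler Model BaseModel object] + [Extension]
  take Extension:  [Handler Model BaseModel object] + [Handler Model BaseModel object] + [Extension Handler Model BaseModel object] + [Extension]
  take Handler:  [Handler Model BaseModel object] + [Handler Model BaseModel object] + [Handler Model BaseModel object]
  take Model:  [Model BaseModel object] + [Model BaseModel object] + [Model BaseModel object]
  take BaseModel:  [BaseModel object] + [BaseModel object] + [BaseModel object]
  take object:  [object] + [object] + [object]
MRO: Validator Component Decoder Dispatcher Serializer Extension Handler Model BaseModel object
Model is at position 7; next is BaseModel.

BaseModel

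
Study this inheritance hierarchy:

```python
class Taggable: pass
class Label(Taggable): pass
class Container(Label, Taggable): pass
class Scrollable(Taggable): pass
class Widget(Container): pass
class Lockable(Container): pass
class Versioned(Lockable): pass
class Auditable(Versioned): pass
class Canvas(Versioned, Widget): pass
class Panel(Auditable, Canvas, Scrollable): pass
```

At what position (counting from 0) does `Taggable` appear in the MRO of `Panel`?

L[Panel] = Panel + merge(L[Auditable], L[Canvas], L[Scrollable], [Auditable Canvas Scrollable])
  take Auditable:  [Auditable Versioned Lockable Container Label Taggable object] + [Canvas Versioned Lockable Widget Container Label Taggable object] + [Scrollable Taggable object] + [Auditable Canvas Scrollable]
  take Canvas:  [Versioned Lockable Container Label Taggable object] + [Canvas Versioned Lockable Widget Container Label Taggable object] + [Scrollable Taggable object] + [Canvas Scrollable]
  take Versioned:  [Versioned Lockable Container Label Taggable object] + [Versioned Lockable Widget Container Label Taggable object] + [Scrollable Taggable object] + [Scrollable]
  take Lockable:  [Lockable Container Label Taggable object] + [Lockable Widget Container Label Taggable object] + [Scrollable Taggable object] + [Scrollable]
  take Widget:  [Container Label Taggable object] + [Widget Container Label Taggable object] + [Scrollable Taggable object] + [Scrollable]
  take Container:  [Container Label Taggable object] + [Container Label Taggable object] + [Scrollable Taggable object] + [Scrollable]
  take Label:  [Label Taggable object] + [Label Taggable object] + [Scrollable Taggable object] + [Scrollable]
  take Scrollable:  [Taggable object] + [Taggable object] + [Scrollable Taggable object] + [Scrollable]
  take Taggable:  [Taggable object] + [Taggable object] + [Taggable object]
  take object:  [object] + [object] + [object]
MRO: Panel Auditable Canvas Versioned Lockable Widget Container Label Scrollable Taggable object
Taggable sits at index 9.

9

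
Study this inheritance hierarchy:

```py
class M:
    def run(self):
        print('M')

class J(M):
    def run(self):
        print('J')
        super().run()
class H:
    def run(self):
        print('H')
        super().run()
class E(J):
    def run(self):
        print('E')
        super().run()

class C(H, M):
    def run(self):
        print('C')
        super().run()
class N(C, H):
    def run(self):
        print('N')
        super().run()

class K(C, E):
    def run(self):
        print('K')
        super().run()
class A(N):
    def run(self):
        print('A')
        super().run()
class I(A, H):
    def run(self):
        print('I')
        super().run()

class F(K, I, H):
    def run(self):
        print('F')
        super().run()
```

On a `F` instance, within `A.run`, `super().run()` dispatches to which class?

L[F] = F + merge(L[K], L[I], L[H], [K I H])
  take K:  [K C H E J M object] + [I A N C H M object] + [H object] + [K I H]
  take I:  [C H E J M object] + [I A N C H M object] + [H object] + [I H]
  take A:  [C H E J M object] + [A N C H M object] + [H object] + [H]
  take N:  [C H E J M object] + [N C H M object] + [H object] + [H]
  take C:  [C H E J M object] + [C H M object] + [H object] + [H]
  take H:  [H E J M object] + [H M object] + [H object] + [H]
  take E:  [E J M object] + [M object] + [object]
  take J:  [J M object] + [M object] + [object]
  take M:  [M object] + [M object] + [object]
  take object:  [object] + [object] + [object]
MRO: F K I A N C H E J M object
super() in A.run on a F instance goes to the class after A in F's MRO: N.

N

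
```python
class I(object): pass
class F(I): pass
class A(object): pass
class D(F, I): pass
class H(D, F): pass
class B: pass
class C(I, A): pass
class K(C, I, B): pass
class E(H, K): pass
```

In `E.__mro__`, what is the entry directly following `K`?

C

L[E] = E + merge(L[H], L[K], [H K])
  take H:  [H D F I object] + [K C I A B object] + [H K]
  take D:  [D F I object] + [K C I A B object] + [K]
  take F:  [F I object] + [K C I A B object] + [K]
  take K:  [I object] + [K C I A B object] + [K]
  take C:  [I object] + [C I A B object]
  take I:  [I object] + [I A B object]
  take A:  [object] + [A B object]
  take B:  [object] + [B object]
  take object:  [object] + [object]
MRO: E H D F K C I A B object
K is at position 4; next is C.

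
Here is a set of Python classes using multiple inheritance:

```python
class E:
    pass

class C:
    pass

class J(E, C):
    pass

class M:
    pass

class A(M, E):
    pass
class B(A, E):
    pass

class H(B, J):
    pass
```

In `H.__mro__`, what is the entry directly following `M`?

J

L[H] = H + merge(L[B], L[J], [B J])
  take B:  [B A M E object] + [J E C object] + [B J]
  take A:  [A M E object] + [J E C object] + [J]
  take M:  [M E object] + [J E C object] + [J]
  take J:  [E object] + [J E C object] + [J]
  take E:  [E object] + [E C object]
  take C:  [object] + [C object]
  take object:  [object] + [object]
MRO: H B A M J E C object
M is at position 3; next is J.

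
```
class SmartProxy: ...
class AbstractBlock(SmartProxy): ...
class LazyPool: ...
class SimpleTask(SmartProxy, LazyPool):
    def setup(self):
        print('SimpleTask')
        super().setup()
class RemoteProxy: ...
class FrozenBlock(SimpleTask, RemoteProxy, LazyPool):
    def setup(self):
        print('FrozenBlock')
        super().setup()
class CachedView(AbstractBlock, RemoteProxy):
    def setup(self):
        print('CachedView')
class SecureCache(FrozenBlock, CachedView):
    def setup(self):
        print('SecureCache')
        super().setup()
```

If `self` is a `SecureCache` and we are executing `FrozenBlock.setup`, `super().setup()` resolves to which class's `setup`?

SimpleTask

L[SecureCache] = SecureCache + merge(L[FrozenBlock], L[CachedView], [FrozenBlock CachedView])
  take FrozenBlock:  [FrozenBlock SimpleTask SmartProxy RemoteProxy LazyPool object] + [CachedView AbstractBlock SmartProxy RemoteProxy object] + [FrozenBlock CachedView]
  take SimpleTask:  [SimpleTask SmartProxy RemoteProxy LazyPool object] + [CachedView AbstractBlock SmartProxy RemoteProxy object] + [CachedView]
  take CachedView:  [SmartProxy RemoteProxy LazyPool object] + [CachedView AbstractBlock SmartProxy RemoteProxy object] + [CachedView]
  take AbstractBlock:  [SmartProxy RemoteProxy LazyPool object] + [AbstractBlock SmartProxy RemoteProxy object]
  take SmartProxy:  [SmartProxy RemoteProxy LazyPool object] + [SmartProxy RemoteProxy object]
  take RemoteProxy:  [RemoteProxy LazyPool object] + [RemoteProxy object]
  take LazyPool:  [LazyPool object] + [object]
  take object:  [object] + [object]
MRO: SecureCache FrozenBlock SimpleTask CachedView AbstractBlock SmartProxy RemoteProxy LazyPool object
super() in FrozenBlock.setup on a SecureCache instance goes to the class after FrozenBlock in SecureCache's MRO: SimpleTask.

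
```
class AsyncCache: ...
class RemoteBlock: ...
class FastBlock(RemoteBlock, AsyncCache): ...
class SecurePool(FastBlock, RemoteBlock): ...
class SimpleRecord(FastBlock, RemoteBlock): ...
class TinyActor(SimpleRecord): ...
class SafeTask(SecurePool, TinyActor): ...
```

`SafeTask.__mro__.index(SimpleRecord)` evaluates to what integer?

3

L[SafeTask] = SafeTask + merge(L[SecurePool], L[TinyActor], [SecurePool TinyActor])
  take SecurePool:  [SecurePool FastBlock RemoteBlock AsyncCache object] + [TinyActor SimpleRecord FastBlock RemoteBlock AsyncCache object] + [SecurePool TinyActor]
  take TinyActor:  [FastBlock RemoteBlock AsyncCache object] + [TinyActor SimpleRecord FastBlock RemoteBlock AsyncCache object] + [TinyActor]
  take SimpleRecord:  [FastBlock RemoteBlock AsyncCache object] + [SimpleRecord FastBlock RemoteBlock AsyncCache object]
  take FastBlock:  [FastBlock RemoteBlock AsyncCache object] + [FastBlock RemoteBlock AsyncCache object]
  take RemoteBlock:  [RemoteBlock AsyncCache object] + [RemoteBlock AsyncCache object]
  take AsyncCache:  [AsyncCache object] + [AsyncCache object]
  take object:  [object] + [object]
MRO: SafeTask SecurePool TinyActor SimpleRecord FastBlock RemoteBlock AsyncCache object
SimpleRecord sits at index 3.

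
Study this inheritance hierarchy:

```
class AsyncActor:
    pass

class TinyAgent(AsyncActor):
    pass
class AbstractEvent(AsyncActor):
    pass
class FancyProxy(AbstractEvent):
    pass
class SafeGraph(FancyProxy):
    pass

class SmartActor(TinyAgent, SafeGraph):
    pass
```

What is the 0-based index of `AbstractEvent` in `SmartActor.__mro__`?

4

L[SmartActor] = SmartActor + merge(L[TinyAgent], L[SafeGraph], [TinyAgent SafeGraph])
  take TinyAgent:  [TinyAgent AsyncActor object] + [SafeGraph FancyProxy AbstractEvent AsyncActor object] + [TinyAgent SafeGraph]
  take SafeGraph:  [AsyncActor object] + [SafeGraph FancyProxy AbstractEvent AsyncActor object] + [SafeGraph]
  take FancyProxy:  [AsyncActor object] + [FancyProxy AbstractEvent AsyncActor object]
  take AbstractEvent:  [AsyncActor object] + [AbstractEvent AsyncActor object]
  take AsyncActor:  [AsyncActor object] + [AsyncActor object]
  take object:  [object] + [object]
MRO: SmartActor TinyAgent SafeGraph FancyProxy AbstractEvent AsyncActor object
AbstractEvent sits at index 4.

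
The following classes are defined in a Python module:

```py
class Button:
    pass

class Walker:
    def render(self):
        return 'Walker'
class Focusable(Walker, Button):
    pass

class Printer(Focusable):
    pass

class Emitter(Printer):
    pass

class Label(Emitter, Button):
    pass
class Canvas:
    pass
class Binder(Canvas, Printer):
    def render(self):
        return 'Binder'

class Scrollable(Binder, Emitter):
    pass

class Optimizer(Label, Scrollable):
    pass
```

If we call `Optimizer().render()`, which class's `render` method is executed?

Binder

L[Optimizer] = Optimizer + merge(L[Label], L[Scrollable], [Label Scrollable])
  take Label:  [Label Emitter Printer Focusable Walker Button object] + [Scrollable Binder Canvas Emitter Printer Focusable Walker Button object] + [Label Scrollable]
  take Scrollable:  [Emitter Printer Focusable Walker Button object] + [Scrollable Binder Canvas Emitter Printer Focusable Walker Button object] + [Scrollable]
  take Binder:  [Emitter Printer Focusable Walker Button object] + [Binder Canvas Emitter Printer Focusable Walker Button object]
  take Canvas:  [Emitter Printer Focusable Walker Button object] + [Canvas Emitter Printer Focusable Walker Button object]
  take Emitter:  [Emitter Printer Focusable Walker Button object] + [Emitter Printer Focusable Walker Button object]
  take Printer:  [Printer Focusable Walker Button object] + [Printer Focusable Walker Button object]
  take Focusable:  [Focusable Walker Button object] + [Focusable Walker Button object]
  take Walker:  [Walker Button object] + [Walker Button object]
  take Button:  [Button object] + [Button object]
  take object:  [object] + [object]
MRO: Optimizer Label Scrollable Binder Canvas Emitter Printer Focusable Walker Button object
render is defined in: Binder, Walker. First along the MRO is Binder.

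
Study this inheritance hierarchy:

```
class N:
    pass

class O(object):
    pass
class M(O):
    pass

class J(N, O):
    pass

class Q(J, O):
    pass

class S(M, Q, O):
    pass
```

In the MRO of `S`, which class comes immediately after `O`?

L[S] = S + merge(L[M], L[Q], L[O], [M Q O])
  take M:  [M O object] + [Q J N O object] + [O object] + [M Q O]
  take Q:  [O object] + [Q J N O object] + [O object] + [Q O]
  take J:  [O object] + [J N O object] + [O object] + [O]
  take N:  [O object] + [N O object] + [O object] + [O]
  take O:  [O object] + [O object] + [O object] + [O]
  take object:  [object] + [object] + [object]
MRO: S M Q J N O object
O is at position 5; next is object.

object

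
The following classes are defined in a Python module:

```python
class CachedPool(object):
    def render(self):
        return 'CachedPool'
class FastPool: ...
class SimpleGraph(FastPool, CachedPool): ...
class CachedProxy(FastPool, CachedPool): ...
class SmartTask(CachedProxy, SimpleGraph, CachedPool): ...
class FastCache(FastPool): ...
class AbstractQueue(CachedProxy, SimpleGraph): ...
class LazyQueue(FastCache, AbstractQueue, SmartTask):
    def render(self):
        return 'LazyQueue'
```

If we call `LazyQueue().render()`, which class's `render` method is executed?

L[LazyQueue] = LazyQueue + merge(L[FastCache], L[AbstractQueue], L[SmartTask], [FastCache AbstractQueue SmartTask])
  take FastCache:  [FastCache FastPool object] + [AbstractQueue CachedProxy SimpleGraph FastPool CachedPool object] + [SmartTask CachedProxy SimpleGraph FastPool CachedPool object] + [FastCache AbstractQueue SmartTask]
  take AbstractQueue:  [FastPool object] + [AbstractQueue CachedProxy SimpleGraph FastPool CachedPool object] + [SmartTask CachedProxy SimpleGraph FastPool CachedPool object] + [AbstractQueue SmartTask]
  take SmartTask:  [FastPool object] + [CachedProxy SimpleGraph FastPool CachedPool object] + [SmartTask CachedProxy SimpleGraph FastPool CachedPool object] + [SmartTask]
  take CachedProxy:  [FastPool object] + [CachedProxy SimpleGraph FastPool CachedPool object] + [CachedProxy SimpleGraph FastPool CachedPool object]
  take SimpleGraph:  [FastPool object] + [SimpleGraph FastPool CachedPool object] + [SimpleGraph FastPool CachedPool object]
  take FastPool:  [FastPool object] + [FastPool CachedPool object] + [FastPool CachedPool object]
  take CachedPool:  [object] + [CachedPool object] + [CachedPool object]
  take object:  [object] + [object] + [object]
MRO: LazyQueue FastCache AbstractQueue SmartTask CachedProxy SimpleGraph FastPool CachedPool object
render is defined in: CachedPool, LazyQueue. First along the MRO is LazyQueue.

LazyQueue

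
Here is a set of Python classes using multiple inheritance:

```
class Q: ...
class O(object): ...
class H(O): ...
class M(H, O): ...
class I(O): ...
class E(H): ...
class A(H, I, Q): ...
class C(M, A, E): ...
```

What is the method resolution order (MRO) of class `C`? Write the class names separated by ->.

L[C] = C + merge(L[M], L[A], L[E], [M A E])
  take M:  [M H O object] + [A H I O Q object] + [E H O object] + [M A E]
  take A:  [H O object] + [A H I O Q object] + [E H O object] + [A E]
  take E:  [H O object] + [H I O Q object] + [E H O object] + [E]
  take H:  [H O object] + [H I O Q object] + [H O object]
  take I:  [O object] + [I O Q object] + [O object]
  take O:  [O object] + [O Q object] + [O object]
  take Q:  [object] + [Q object] + [object]
  take object:  [object] + [object] + [object]

C -> M -> A -> E -> H -> I -> O -> Q -> object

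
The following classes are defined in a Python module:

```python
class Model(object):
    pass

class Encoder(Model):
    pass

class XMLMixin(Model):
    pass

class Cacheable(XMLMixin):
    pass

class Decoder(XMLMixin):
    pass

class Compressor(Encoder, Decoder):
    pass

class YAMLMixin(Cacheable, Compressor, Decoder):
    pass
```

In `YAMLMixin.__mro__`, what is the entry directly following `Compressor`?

Encoder

L[YAMLMixin] = YAMLMixin + merge(L[Cacheable], L[Compressor], L[Decoder], [Cacheable Compressor Decoder])
  take Cacheable:  [Cacheable XMLMixin Model object] + [Compressor Encoder Decoder XMLMixin Model object] + [Decoder XMLMixin Model object] + [Cacheable Compressor Decoder]
  take Compressor:  [XMLMixin Model object] + [Compressor Encoder Decoder XMLMixin Model object] + [Decoder XMLMixin Model object] + [Compressor Decoder]
  take Encoder:  [XMLMixin Model object] + [Encoder Decoder XMLMixin Model object] + [Decoder XMLMixin Model object] + [Decoder]
  take Decoder:  [XMLMixin Model object] + [Decoder XMLMixin Model object] + [Decoder XMLMixin Model object] + [Decoder]
  take XMLMixin:  [XMLMixin Model object] + [XMLMixin Model object] + [XMLMixin Model object]
  take Model:  [Model object] + [Model object] + [Model object]
  take object:  [object] + [object] + [object]
MRO: YAMLMixin Cacheable Compressor Encoder Decoder XMLMixin Model object
Compressor is at position 2; next is Encoder.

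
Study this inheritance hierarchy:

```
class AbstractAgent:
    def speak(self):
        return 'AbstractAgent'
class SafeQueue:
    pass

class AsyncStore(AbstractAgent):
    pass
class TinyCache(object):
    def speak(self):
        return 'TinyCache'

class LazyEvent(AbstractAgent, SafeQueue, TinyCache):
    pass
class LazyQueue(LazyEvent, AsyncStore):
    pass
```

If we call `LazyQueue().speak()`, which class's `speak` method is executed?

AbstractAgent

L[LazyQueue] = LazyQueue + merge(L[LazyEvent], L[AsyncStore], [LazyEvent AsyncStore])
  take LazyEvent:  [LazyEvent AbstractAgent SafeQueue TinyCache object] + [AsyncStore AbstractAgent object] + [LazyEvent AsyncStore]
  take AsyncStore:  [AbstractAgent SafeQueue TinyCache object] + [AsyncStore AbstractAgent object] + [AsyncStore]
  take AbstractAgent:  [AbstractAgent SafeQueue TinyCache object] + [AbstractAgent object]
  take SafeQueue:  [SafeQueue TinyCache object] + [object]
  take TinyCache:  [TinyCache object] + [object]
  take object:  [object] + [object]
MRO: LazyQueue LazyEvent AsyncStore AbstractAgent SafeQueue TinyCache object
speak is defined in: AbstractAgent, TinyCache. First along the MRO is AbstractAgent.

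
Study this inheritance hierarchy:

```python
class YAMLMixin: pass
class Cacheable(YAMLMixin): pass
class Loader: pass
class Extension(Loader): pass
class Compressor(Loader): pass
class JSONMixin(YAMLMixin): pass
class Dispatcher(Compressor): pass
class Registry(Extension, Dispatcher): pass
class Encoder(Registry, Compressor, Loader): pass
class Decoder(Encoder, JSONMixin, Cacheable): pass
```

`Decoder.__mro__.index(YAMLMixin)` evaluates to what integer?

9

L[Decoder] = Decoder + merge(L[Encoder], L[JSONMixin], L[Cacheable], [Encoder JSONMixin Cacheable])
  take Encoder:  [Encoder Registry Extension Dispatcher Compressor Loader object] + [JSONMixin YAMLMixin object] + [Cacheable YAMLMixin object] + [Encoder JSONMixin Cacheable]
  take Registry:  [Registry Extension Dispatcher Compressor Loader object] + [JSONMixin YAMLMixin object] + [Cacheable YAMLMixin object] + [JSONMixin Cacheable]
  take Extension:  [Extension Dispatcher Compressor Loader object] + [JSONMixin YAMLMixin object] + [Cacheable YAMLMixin object] + [JSONMixin Cacheable]
  take Dispatcher:  [Dispatcher Compressor Loader object] + [JSONMixin YAMLMixin object] + [Cacheable YAMLMixin object] + [JSONMixin Cacheable]
  take Compressor:  [Compressor Loader object] + [JSONMixin YAMLMixin object] + [Cacheable YAMLMixin object] + [JSONMixin Cacheable]
  take Loader:  [Loader object] + [JSONMixin YAMLMixin object] + [Cacheable YAMLMixin object] + [JSONMixin Cacheable]
  take JSONMixin:  [object] + [JSONMixin YAMLMixin object] + [Cacheable YAMLMixin object] + [JSONMixin Cacheable]
  take Cacheable:  [object] + [YAMLMixin object] + [Cacheable YAMLMixin object] + [Cacheable]
  take YAMLMixin:  [object] + [YAMLMixin object] + [YAMLMixin object]
  take object:  [object] + [object] + [object]
MRO: Decoder Encoder Registry Extension Dispatcher Compressor Loader JSONMixin Cacheable YAMLMixin object
YAMLMixin sits at index 9.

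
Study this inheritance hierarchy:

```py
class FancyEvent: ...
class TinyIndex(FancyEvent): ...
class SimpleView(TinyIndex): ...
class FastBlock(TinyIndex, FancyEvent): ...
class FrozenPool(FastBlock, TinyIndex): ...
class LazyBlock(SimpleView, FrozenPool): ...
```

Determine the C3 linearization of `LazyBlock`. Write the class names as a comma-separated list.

L[LazyBlock] = LazyBlock + merge(L[SimpleView], L[FrozenPool], [SimpleView FrozenPool])
  take SimpleView:  [SimpleView TinyIndex FancyEvent object] + [FrozenPool FastBlock TinyIndex FancyEvent object] + [SimpleView FrozenPool]
  take FrozenPool:  [TinyIndex FancyEvent object] + [FrozenPool FastBlock TinyIndex FancyEvent object] + [FrozenPool]
  take FastBlock:  [TinyIndex FancyEvent object] + [FastBlock TinyIndex FancyEvent object]
  take TinyIndex:  [TinyIndex FancyEvent object] + [TinyIndex FancyEvent object]
  take FancyEvent:  [FancyEvent object] + [FancyEvent object]
  take object:  [object] + [object]

LazyBlock, SimpleView, FrozenPool, FastBlock, TinyIndex, FancyEvent, object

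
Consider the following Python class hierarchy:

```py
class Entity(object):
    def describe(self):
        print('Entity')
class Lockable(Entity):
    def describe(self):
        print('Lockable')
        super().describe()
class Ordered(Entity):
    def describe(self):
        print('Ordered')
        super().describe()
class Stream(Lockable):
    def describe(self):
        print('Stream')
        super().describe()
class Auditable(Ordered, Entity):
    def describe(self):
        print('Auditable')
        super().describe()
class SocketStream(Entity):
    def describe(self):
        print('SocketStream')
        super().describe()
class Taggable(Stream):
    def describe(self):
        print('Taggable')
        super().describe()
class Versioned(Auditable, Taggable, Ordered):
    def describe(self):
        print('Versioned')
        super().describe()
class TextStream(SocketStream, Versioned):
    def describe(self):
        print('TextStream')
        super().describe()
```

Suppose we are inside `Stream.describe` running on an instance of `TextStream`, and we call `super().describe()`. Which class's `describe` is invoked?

Lockable

L[TextStream] = TextStream + merge(L[SocketStream], L[Versioned], [SocketStream Versioned])
  take SocketStream:  [SocketStream Entity object] + [Versioned Auditable Taggable Ordered Stream Lockable Entity object] + [SocketStream Versioned]
  take Versioned:  [Entity object] + [Versioned Auditable Taggable Ordered Stream Lockable Entity object] + [Versioned]
  take Auditable:  [Entity object] + [Auditable Taggable Ordered Stream Lockable Entity object]
  take Taggable:  [Entity object] + [Taggable Ordered Stream Lockable Entity object]
  take Ordered:  [Entity object] + [Ordered Stream Lockable Entity object]
  take Stream:  [Entity object] + [Stream Lockable Entity object]
  take Lockable:  [Entity object] + [Lockable Entity object]
  take Entity:  [Entity object] + [Entity object]
  take object:  [object] + [object]
MRO: TextStream SocketStream Versioned Auditable Taggable Ordered Stream Lockable Entity object
super() in Stream.describe on a TextStream instance goes to the class after Stream in TextStream's MRO: Lockable.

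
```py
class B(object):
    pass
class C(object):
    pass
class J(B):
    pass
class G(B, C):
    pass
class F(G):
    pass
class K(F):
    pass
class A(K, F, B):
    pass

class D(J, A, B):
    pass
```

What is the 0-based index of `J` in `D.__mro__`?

1

L[D] = D + merge(L[J], L[A], L[B], [J A B])
  take J:  [J B object] + [A K F G B C object] + [B object] + [J A B]
  take A:  [B object] + [A K F G B C object] + [B object] + [A B]
  take K:  [B object] + [K F G B C object] + [B object] + [B]
  take F:  [B object] + [F G B C object] + [B object] + [B]
  take G:  [B object] + [G B C object] + [B object] + [B]
  take B:  [B object] + [B C object] + [B object] + [B]
  take C:  [object] + [C object] + [object]
  take object:  [object] + [object] + [object]
MRO: D J A K F G B C object
J sits at index 1.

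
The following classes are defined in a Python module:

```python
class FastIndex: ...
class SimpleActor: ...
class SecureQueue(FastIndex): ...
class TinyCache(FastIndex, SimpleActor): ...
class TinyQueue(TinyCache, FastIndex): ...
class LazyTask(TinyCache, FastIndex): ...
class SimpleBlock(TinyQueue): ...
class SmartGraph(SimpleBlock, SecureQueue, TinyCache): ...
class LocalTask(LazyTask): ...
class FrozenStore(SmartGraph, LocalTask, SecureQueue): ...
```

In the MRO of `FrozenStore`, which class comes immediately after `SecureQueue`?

LazyTask

L[FrozenStore] = FrozenStore + merge(L[SmartGraph], L[LocalTask], L[SecureQueue], [SmartGraph LocalTask SecureQueue])
  take SmartGraph:  [SmartGraph SimpleBlock TinyQueue SecureQueue TinyCache FastIndex SimpleActor object] + [LocalTask LazyTask TinyCache FastIndex SimpleActor object] + [SecureQueue FastIndex object] + [SmartGraph LocalTask SecureQueue]
  take SimpleBlock:  [SimpleBlock TinyQueue SecureQueue TinyCache FastIndex SimpleActor object] + [LocalTask LazyTask TinyCache FastIndex SimpleActor object] + [SecureQueue FastIndex object] + [LocalTask SecureQueue]
  take TinyQueue:  [TinyQueue SecureQueue TinyCache FastIndex SimpleActor object] + [LocalTask LazyTask TinyCache FastIndex SimpleActor object] + [SecureQueue FastIndex object] + [LocalTask SecureQueue]
  take LocalTask:  [SecureQueue TinyCache FastIndex SimpleActor object] + [LocalTask LazyTask TinyCache FastIndex SimpleActor object] + [SecureQueue FastIndex object] + [LocalTask SecureQueue]
  take SecureQueue:  [SecureQueue TinyCache FastIndex SimpleActor object] + [LazyTask TinyCache FastIndex SimpleActor object] + [SecureQueue FastIndex object] + [SecureQueue]
  take LazyTask:  [TinyCache FastIndex SimpleActor object] + [LazyTask TinyCache FastIndex SimpleActor object] + [FastIndex object]
  take TinyCache:  [TinyCache FastIndex SimpleActor object] + [TinyCache FastIndex SimpleActor object] + [FastIndex object]
  take FastIndex:  [FastIndex SimpleActor object] + [FastIndex SimpleActor object] + [FastIndex object]
  take SimpleActor:  [SimpleActor object] + [SimpleActor object] + [object]
  take object:  [object] + [object] + [object]
MRO: FrozenStore SmartGraph SimpleBlock TinyQueue LocalTask SecureQueue LazyTask TinyCache FastIndex SimpleActor object
SecureQueue is at position 5; next is LazyTask.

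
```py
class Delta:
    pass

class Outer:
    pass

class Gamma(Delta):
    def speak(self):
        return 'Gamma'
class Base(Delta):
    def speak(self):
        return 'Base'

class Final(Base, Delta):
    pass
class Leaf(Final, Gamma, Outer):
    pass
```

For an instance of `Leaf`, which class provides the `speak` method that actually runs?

L[Leaf] = Leaf + merge(L[Final], L[Gamma], L[Outer], [Final Gamma Outer])
  take Final:  [Final Base Delta object] + [Gamma Delta object] + [Outer object] + [Final Gamma Outer]
  take Base:  [Base Delta object] + [Gamma Delta object] + [Outer object] + [Gamma Outer]
  take Gamma:  [Delta object] + [Gamma Delta object] + [Outer object] + [Gamma Outer]
  take Delta:  [Delta object] + [Delta object] + [Outer object] + [Outer]
  take Outer:  [object] + [object] + [Outer object] + [Outer]
  take object:  [object] + [object] + [object]
MRO: Leaf Final Base Gamma Delta Outer object
speak is defined in: Base, Gamma. First along the MRO is Base.

Base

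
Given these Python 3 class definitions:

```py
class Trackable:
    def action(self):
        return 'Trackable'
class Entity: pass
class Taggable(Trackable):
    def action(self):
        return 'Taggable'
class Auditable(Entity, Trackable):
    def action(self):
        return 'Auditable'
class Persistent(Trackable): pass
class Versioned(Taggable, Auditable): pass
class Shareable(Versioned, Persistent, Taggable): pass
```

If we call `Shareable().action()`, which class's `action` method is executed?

Taggable

L[Shareable] = Shareable + merge(L[Versioned], L[Persistent], L[Taggable], [Versioned Persistent Taggable])
  take Versioned:  [Versioned Taggable Auditable Entity Trackable object] + [Persistent Trackable object] + [Taggable Trackable object] + [Versioned Persistent Taggable]
  take Persistent:  [Taggable Auditable Entity Trackable object] + [Persistent Trackable object] + [Taggable Trackable object] + [Persistent Taggable]
  take Taggable:  [Taggable Auditable Entity Trackable object] + [Trackable object] + [Taggable Trackable object] + [Taggable]
  take Auditable:  [Auditable Entity Trackable object] + [Trackable object] + [Trackable object]
  take Entity:  [Entity Trackable object] + [Trackable object] + [Trackable object]
  take Trackable:  [Trackable object] + [Trackable object] + [Trackable object]
  take object:  [object] + [object] + [object]
MRO: Shareable Versioned Persistent Taggable Auditable Entity Trackable object
action is defined in: Auditable, Taggable, Trackable. First along the MRO is Taggable.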